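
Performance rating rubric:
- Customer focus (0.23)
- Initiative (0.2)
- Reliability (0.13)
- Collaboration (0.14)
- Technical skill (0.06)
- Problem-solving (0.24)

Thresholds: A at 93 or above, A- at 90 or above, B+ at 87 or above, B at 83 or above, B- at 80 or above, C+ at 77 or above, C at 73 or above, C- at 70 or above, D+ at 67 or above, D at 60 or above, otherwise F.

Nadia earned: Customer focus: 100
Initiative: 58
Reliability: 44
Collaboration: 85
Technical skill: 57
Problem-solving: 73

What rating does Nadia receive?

Weighted total:
  Customer focus 100 × 0.23 = 23
  Initiative 58 × 0.2 = 11.6
  Reliability 44 × 0.13 = 5.72
  Collaboration 85 × 0.14 = 11.9
  Technical skill 57 × 0.06 = 3.42
  Problem-solving 73 × 0.24 = 17.52
Sum = 73.16
73.16 is ≥ 73 and < 77 → C

C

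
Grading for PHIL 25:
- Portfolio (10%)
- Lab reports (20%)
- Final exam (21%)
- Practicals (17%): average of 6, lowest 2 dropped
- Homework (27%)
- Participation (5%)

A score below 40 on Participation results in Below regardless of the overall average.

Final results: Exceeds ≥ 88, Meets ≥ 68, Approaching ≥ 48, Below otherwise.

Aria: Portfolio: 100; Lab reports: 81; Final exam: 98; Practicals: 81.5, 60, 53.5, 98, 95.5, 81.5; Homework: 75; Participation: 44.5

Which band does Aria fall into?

Practicals: drop 53.5, 60 → average of remaining 4 = 356.5/4 = 89.125
Participation score 44.5 ≥ 40: minimum met.
Weighted total:
  Portfolio 100 × 0.1 = 10
  Lab reports 81 × 0.2 = 16.2
  Final exam 98 × 0.21 = 20.58
  Practicals 89.125 × 0.17 = 15.15125
  Homework 75 × 0.27 = 20.25
  Participation 44.5 × 0.05 = 2.225
Sum = 84.40625
84.40625 is ≥ 68 and < 88 → Meets

Meets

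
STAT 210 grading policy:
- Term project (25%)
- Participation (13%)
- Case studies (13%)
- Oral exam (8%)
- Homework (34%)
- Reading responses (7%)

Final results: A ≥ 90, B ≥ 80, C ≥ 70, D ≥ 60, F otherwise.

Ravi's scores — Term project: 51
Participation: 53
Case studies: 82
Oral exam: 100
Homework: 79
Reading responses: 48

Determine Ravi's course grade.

D

Weighted total:
  Term project 51 × 0.25 = 12.75
  Participation 53 × 0.13 = 6.89
  Case studies 82 × 0.13 = 10.66
  Oral exam 100 × 0.08 = 8
  Homework 79 × 0.34 = 26.86
  Reading responses 48 × 0.07 = 3.36
Sum = 68.52
68.52 is ≥ 60 and < 70 → D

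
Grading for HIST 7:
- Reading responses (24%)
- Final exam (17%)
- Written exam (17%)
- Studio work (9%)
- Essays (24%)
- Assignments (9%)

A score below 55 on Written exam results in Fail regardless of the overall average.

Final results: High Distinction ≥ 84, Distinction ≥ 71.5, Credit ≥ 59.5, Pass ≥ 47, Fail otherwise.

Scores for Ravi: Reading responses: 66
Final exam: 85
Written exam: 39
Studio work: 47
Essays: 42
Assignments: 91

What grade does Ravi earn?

Written exam score 39 < 55: minimum not met.
Weighted total:
  Reading responses 66 × 0.24 = 15.84
  Final exam 85 × 0.17 = 14.45
  Written exam 39 × 0.17 = 6.63
  Studio work 47 × 0.09 = 4.23
  Essays 42 × 0.24 = 10.08
  Assignments 91 × 0.09 = 8.19
Sum = 59.42
Because the Written exam minimum was not met, the result is Fail.

Fail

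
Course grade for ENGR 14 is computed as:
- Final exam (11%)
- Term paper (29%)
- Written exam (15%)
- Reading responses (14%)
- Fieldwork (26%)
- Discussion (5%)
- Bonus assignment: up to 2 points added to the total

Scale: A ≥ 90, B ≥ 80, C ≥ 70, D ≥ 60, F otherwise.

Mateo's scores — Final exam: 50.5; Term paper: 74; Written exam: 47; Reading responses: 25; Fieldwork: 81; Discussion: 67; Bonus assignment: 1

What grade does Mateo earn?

D

Weighted total:
  Final exam 50.5 × 0.11 = 5.555
  Term paper 74 × 0.29 = 21.46
  Written exam 47 × 0.15 = 7.05
  Reading responses 25 × 0.14 = 3.5
  Fieldwork 81 × 0.26 = 21.06
  Discussion 67 × 0.05 = 3.35
Sum = 61.975
Bonus assignment: 61.975 + 1 = 62.975
62.975 is ≥ 60 and < 70 → D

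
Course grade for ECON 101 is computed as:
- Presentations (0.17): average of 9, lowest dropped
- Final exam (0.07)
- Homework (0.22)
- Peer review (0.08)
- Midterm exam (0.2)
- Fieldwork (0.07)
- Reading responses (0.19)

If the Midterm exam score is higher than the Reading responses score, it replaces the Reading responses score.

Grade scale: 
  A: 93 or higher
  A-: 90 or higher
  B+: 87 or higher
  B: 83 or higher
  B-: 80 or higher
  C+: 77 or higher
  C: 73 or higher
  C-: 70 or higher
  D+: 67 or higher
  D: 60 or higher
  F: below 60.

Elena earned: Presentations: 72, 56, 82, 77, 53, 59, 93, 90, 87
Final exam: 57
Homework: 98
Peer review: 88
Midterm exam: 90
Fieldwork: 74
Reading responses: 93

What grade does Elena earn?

Presentations: drop 53 → average of remaining 8 = 616/8 = 77
Midterm exam (90) ≤ Reading responses (93), so Reading responses stays at 93.
Weighted total:
  Presentations 77 × 0.17 = 13.09
  Final exam 57 × 0.07 = 3.99
  Homework 98 × 0.22 = 21.56
  Peer review 88 × 0.08 = 7.04
  Midterm exam 90 × 0.2 = 18
  Fieldwork 74 × 0.07 = 5.18
  Reading responses 93 × 0.19 = 17.67
Sum = 86.53
86.53 is ≥ 83 and < 87 → B

B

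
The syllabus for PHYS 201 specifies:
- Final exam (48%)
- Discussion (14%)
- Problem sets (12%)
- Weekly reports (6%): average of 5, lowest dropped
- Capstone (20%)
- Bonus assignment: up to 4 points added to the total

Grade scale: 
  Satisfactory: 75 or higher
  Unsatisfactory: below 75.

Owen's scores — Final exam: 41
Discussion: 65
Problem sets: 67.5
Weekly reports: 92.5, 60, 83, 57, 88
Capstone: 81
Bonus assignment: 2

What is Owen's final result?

Weekly reports: drop 57 → average of remaining 4 = 323.5/4 = 80.875
Weighted total:
  Final exam 41 × 0.48 = 19.68
  Discussion 65 × 0.14 = 9.1
  Problem sets 67.5 × 0.12 = 8.1
  Weekly reports 80.875 × 0.06 = 4.8525
  Capstone 81 × 0.2 = 16.2
Sum = 57.9325
Bonus assignment: 57.9325 + 2 = 59.9325
59.9325 < 75 → Unsatisfactory

Unsatisfactory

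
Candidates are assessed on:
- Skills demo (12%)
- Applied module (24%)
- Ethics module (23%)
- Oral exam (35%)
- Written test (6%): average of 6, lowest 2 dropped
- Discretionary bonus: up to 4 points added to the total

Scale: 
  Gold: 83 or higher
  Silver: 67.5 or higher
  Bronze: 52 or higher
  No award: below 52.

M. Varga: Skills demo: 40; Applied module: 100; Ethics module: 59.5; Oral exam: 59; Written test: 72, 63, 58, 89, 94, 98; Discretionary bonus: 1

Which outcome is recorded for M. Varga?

Silver

Written test: drop 58, 63 → average of remaining 4 = 353/4 = 88.25
Weighted total:
  Skills demo 40 × 0.12 = 4.8
  Applied module 100 × 0.24 = 24
  Ethics module 59.5 × 0.23 = 13.685
  Oral exam 59 × 0.35 = 20.65
  Written test 88.25 × 0.06 = 5.295
Sum = 68.43
Discretionary bonus: 68.43 + 1 = 69.43
69.43 is ≥ 67.5 and < 83 → Silver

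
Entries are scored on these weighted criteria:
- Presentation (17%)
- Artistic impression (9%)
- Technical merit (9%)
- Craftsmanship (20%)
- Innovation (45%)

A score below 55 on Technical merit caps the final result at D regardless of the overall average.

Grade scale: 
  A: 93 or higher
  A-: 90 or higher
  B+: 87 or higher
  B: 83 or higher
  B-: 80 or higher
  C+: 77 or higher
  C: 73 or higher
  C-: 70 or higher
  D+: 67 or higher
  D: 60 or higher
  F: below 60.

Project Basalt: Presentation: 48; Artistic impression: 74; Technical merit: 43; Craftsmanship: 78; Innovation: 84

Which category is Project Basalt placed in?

Technical merit score 43 < 55: minimum not met.
Weighted total:
  Presentation 48 × 0.17 = 8.16
  Artistic impression 74 × 0.09 = 6.66
  Technical merit 43 × 0.09 = 3.87
  Craftsmanship 78 × 0.2 = 15.6
  Innovation 84 × 0.45 = 37.8
Sum = 72.09
72.09 would be C-; cap at D applies → D.

D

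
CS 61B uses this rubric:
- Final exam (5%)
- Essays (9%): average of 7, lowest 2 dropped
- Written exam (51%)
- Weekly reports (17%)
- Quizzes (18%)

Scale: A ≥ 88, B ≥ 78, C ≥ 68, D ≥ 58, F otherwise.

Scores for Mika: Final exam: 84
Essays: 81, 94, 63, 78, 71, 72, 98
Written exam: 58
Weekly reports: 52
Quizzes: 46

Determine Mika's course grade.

Essays: drop 63, 71 → average of remaining 5 = 423/5 = 84.6
Weighted total:
  Final exam 84 × 0.05 = 4.2
  Essays 84.6 × 0.09 = 7.614
  Written exam 58 × 0.51 = 29.58
  Weekly reports 52 × 0.17 = 8.84
  Quizzes 46 × 0.18 = 8.28
Sum = 58.514
58.514 is ≥ 58 and < 68 → D

D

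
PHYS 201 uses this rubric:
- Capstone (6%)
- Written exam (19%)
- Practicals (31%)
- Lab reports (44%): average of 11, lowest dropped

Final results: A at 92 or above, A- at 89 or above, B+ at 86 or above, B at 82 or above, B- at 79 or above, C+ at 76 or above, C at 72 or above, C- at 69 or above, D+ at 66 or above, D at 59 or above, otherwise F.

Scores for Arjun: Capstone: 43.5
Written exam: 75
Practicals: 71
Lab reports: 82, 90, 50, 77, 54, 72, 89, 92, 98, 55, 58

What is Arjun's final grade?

Lab reports: drop 50 → average of remaining 10 = 767/10 = 76.7
Weighted total:
  Capstone 43.5 × 0.06 = 2.61
  Written exam 75 × 0.19 = 14.25
  Practicals 71 × 0.31 = 22.01
  Lab reports 76.7 × 0.44 = 33.748
Sum = 72.618
72.618 is ≥ 72 and < 76 → C

C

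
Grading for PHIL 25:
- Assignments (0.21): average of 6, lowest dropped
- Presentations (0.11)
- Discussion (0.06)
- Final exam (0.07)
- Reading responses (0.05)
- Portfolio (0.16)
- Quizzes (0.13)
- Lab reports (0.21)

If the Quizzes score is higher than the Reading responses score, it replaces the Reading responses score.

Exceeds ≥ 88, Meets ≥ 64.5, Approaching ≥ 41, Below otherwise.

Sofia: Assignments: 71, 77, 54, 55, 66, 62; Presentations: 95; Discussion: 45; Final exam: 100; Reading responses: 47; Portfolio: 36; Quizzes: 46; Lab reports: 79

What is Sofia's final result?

Assignments: drop 54 → average of remaining 5 = 331/5 = 66.2
Quizzes (46) ≤ Reading responses (47), so Reading responses stays at 47.
Weighted total:
  Assignments 66.2 × 0.21 = 13.902
  Presentations 95 × 0.11 = 10.45
  Discussion 45 × 0.06 = 2.7
  Final exam 100 × 0.07 = 7
  Reading responses 47 × 0.05 = 2.35
  Portfolio 36 × 0.16 = 5.76
  Quizzes 46 × 0.13 = 5.98
  Lab reports 79 × 0.21 = 16.59
Sum = 64.732
64.732 is ≥ 64.5 and < 88 → Meets

Meets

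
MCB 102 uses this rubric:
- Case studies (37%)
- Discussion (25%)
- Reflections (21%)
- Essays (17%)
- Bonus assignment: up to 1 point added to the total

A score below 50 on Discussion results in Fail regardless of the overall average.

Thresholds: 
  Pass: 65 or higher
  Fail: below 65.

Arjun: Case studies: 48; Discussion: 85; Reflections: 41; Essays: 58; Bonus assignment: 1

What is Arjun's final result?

Fail

Discussion score 85 ≥ 50: minimum met.
Weighted total:
  Case studies 48 × 0.37 = 17.76
  Discussion 85 × 0.25 = 21.25
  Reflections 41 × 0.21 = 8.61
  Essays 58 × 0.17 = 9.86
Sum = 57.48
Bonus assignment: 57.48 + 1 = 58.48
58.48 < 65 → Fail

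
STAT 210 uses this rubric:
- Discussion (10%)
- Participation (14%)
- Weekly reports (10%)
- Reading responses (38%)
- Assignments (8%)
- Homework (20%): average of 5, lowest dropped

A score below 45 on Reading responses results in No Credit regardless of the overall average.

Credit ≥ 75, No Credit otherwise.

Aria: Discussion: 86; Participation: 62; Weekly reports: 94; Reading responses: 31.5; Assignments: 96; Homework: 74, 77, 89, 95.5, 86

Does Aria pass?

No Credit

Homework: drop 74 → average of remaining 4 = 347.5/4 = 86.875
Reading responses score 31.5 < 45: minimum not met.
Weighted total:
  Discussion 86 × 0.1 = 8.6
  Participation 62 × 0.14 = 8.68
  Weekly reports 94 × 0.1 = 9.4
  Reading responses 31.5 × 0.38 = 11.97
  Assignments 96 × 0.08 = 7.68
  Homework 86.875 × 0.2 = 17.375
Sum = 63.705
Because the Reading responses minimum was not met, the result is No Credit.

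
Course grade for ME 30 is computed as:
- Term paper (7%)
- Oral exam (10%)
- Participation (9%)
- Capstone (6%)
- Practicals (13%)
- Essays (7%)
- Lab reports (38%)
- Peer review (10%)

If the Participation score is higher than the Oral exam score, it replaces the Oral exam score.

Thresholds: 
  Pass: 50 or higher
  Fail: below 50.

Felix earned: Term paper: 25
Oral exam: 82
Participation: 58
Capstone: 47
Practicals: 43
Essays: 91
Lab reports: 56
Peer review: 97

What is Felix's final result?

Pass

Participation (58) ≤ Oral exam (82), so Oral exam stays at 82.
Weighted total:
  Term paper 25 × 0.07 = 1.75
  Oral exam 82 × 0.1 = 8.2
  Participation 58 × 0.09 = 5.22
  Capstone 47 × 0.06 = 2.82
  Practicals 43 × 0.13 = 5.59
  Essays 91 × 0.07 = 6.37
  Lab reports 56 × 0.38 = 21.28
  Peer review 97 × 0.1 = 9.7
Sum = 60.93
60.93 ≥ 50 → Pass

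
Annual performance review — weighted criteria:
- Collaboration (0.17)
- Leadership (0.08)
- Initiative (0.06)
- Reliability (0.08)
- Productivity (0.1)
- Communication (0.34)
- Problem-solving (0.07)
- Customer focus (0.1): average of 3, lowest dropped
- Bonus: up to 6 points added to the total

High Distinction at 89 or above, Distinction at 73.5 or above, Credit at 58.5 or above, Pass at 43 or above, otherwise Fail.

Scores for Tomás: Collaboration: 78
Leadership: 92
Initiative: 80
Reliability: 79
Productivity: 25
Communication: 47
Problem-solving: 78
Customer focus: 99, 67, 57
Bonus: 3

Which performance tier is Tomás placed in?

Credit

Customer focus: drop 57 → average of remaining 2 = 166/2 = 83
Weighted total:
  Collaboration 78 × 0.17 = 13.26
  Leadership 92 × 0.08 = 7.36
  Initiative 80 × 0.06 = 4.8
  Reliability 79 × 0.08 = 6.32
  Productivity 25 × 0.1 = 2.5
  Communication 47 × 0.34 = 15.98
  Problem-solving 78 × 0.07 = 5.46
  Customer focus 83 × 0.1 = 8.3
Sum = 63.98
Bonus: 63.98 + 3 = 66.98
66.98 is ≥ 58.5 and < 73.5 → Credit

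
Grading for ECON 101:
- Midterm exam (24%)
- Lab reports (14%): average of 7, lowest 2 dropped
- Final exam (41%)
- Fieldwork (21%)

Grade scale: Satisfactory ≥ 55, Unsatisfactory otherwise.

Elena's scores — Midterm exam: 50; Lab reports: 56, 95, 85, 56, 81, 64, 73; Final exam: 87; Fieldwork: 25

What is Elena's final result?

Lab reports: drop 56, 56 → average of remaining 5 = 398/5 = 79.6
Weighted total:
  Midterm exam 50 × 0.24 = 12
  Lab reports 79.6 × 0.14 = 11.144
  Final exam 87 × 0.41 = 35.67
  Fieldwork 25 × 0.21 = 5.25
Sum = 64.064
64.064 ≥ 55 → Satisfactory

Satisfactory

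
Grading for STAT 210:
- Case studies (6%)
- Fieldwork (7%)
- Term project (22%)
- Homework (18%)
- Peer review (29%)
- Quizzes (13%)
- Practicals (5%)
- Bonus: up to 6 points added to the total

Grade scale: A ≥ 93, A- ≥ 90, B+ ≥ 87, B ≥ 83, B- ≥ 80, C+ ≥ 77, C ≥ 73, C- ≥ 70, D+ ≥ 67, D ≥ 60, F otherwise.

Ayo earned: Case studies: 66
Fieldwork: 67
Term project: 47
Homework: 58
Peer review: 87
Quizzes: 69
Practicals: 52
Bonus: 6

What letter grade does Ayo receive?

Weighted total:
  Case studies 66 × 0.06 = 3.96
  Fieldwork 67 × 0.07 = 4.69
  Term project 47 × 0.22 = 10.34
  Homework 58 × 0.18 = 10.44
  Peer review 87 × 0.29 = 25.23
  Quizzes 69 × 0.13 = 8.97
  Practicals 52 × 0.05 = 2.6
Sum = 66.23
Bonus: 66.23 + 6 = 72.23
72.23 is ≥ 70 and < 73 → C-

C-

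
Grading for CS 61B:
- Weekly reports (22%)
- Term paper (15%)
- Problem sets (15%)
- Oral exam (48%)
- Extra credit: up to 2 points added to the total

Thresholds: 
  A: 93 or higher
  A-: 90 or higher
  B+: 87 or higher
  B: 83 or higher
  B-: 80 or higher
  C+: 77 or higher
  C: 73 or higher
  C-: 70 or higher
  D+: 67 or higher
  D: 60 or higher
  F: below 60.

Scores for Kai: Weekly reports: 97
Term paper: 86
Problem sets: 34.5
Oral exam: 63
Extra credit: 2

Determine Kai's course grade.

C-

Weighted total:
  Weekly reports 97 × 0.22 = 21.34
  Term paper 86 × 0.15 = 12.9
  Problem sets 34.5 × 0.15 = 5.175
  Oral exam 63 × 0.48 = 30.24
Sum = 69.655
Extra credit: 69.655 + 2 = 71.655
71.655 is ≥ 70 and < 73 → C-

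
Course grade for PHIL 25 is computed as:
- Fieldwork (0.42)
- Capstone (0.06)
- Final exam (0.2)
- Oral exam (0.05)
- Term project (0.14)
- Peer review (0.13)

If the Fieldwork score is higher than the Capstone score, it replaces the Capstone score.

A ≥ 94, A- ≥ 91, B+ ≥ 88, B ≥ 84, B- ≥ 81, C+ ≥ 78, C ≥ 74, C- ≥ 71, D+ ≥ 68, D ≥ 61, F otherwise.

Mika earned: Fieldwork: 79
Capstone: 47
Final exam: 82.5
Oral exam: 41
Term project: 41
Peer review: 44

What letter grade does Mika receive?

Fieldwork (79) > Capstone (47), so Capstone counts as 79.
Weighted total:
  Fieldwork 79 × 0.42 = 33.18
  Capstone 79 × 0.06 = 4.74
  Final exam 82.5 × 0.2 = 16.5
  Oral exam 41 × 0.05 = 2.05
  Term project 41 × 0.14 = 5.74
  Peer review 44 × 0.13 = 5.72
Sum = 67.93
67.93 is ≥ 61 and < 68 → D

D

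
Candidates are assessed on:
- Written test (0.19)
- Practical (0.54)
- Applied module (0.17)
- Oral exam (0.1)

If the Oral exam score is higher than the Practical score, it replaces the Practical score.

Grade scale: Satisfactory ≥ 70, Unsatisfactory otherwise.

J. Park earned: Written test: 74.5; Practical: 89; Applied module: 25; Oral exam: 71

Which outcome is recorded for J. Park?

Satisfactory

Oral exam (71) ≤ Practical (89), so Practical stays at 89.
Weighted total:
  Written test 74.5 × 0.19 = 14.155
  Practical 89 × 0.54 = 48.06
  Applied module 25 × 0.17 = 4.25
  Oral exam 71 × 0.1 = 7.1
Sum = 73.565
73.565 ≥ 70 → Satisfactory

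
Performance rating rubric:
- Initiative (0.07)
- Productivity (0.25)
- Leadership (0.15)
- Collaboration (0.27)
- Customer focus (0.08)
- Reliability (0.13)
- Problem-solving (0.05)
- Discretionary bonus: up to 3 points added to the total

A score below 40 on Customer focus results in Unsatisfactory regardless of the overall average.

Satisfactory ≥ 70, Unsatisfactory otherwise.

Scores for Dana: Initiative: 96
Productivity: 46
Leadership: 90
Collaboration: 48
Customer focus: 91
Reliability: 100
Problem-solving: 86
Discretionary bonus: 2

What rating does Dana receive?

Customer focus score 91 ≥ 40: minimum met.
Weighted total:
  Initiative 96 × 0.07 = 6.72
  Productivity 46 × 0.25 = 11.5
  Leadership 90 × 0.15 = 13.5
  Collaboration 48 × 0.27 = 12.96
  Customer focus 91 × 0.08 = 7.28
  Reliability 100 × 0.13 = 13
  Problem-solving 86 × 0.05 = 4.3
Sum = 69.26
Discretionary bonus: 69.26 + 2 = 71.26
71.26 ≥ 70 → Satisfactory

Satisfactory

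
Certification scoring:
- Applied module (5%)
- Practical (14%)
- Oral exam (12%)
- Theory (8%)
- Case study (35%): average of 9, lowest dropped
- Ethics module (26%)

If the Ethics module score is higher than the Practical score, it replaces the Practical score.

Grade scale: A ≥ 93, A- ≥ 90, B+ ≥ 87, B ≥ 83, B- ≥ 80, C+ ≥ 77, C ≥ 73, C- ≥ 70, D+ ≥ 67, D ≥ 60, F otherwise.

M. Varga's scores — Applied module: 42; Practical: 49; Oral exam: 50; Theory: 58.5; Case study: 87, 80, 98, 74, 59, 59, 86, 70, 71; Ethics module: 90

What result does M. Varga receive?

Case study: drop 59 → average of remaining 8 = 625/8 = 78.125
Ethics module (90) > Practical (49), so Practical counts as 90.
Weighted total:
  Applied module 42 × 0.05 = 2.1
  Practical 90 × 0.14 = 12.6
  Oral exam 50 × 0.12 = 6
  Theory 58.5 × 0.08 = 4.68
  Case study 78.125 × 0.35 = 27.34375
  Ethics module 90 × 0.26 = 23.4
Sum = 76.12375
76.12375 is ≥ 73 and < 77 → C

C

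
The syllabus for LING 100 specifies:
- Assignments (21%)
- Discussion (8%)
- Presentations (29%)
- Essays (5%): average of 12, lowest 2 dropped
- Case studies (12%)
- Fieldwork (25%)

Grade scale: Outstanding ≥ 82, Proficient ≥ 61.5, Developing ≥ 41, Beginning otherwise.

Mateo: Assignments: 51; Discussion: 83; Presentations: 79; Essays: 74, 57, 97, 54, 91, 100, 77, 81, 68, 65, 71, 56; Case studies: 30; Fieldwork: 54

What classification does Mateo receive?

Essays: drop 54, 56 → average of remaining 10 = 781/10 = 78.1
Weighted total:
  Assignments 51 × 0.21 = 10.71
  Discussion 83 × 0.08 = 6.64
  Presentations 79 × 0.29 = 22.91
  Essays 78.1 × 0.05 = 3.905
  Case studies 30 × 0.12 = 3.6
  Fieldwork 54 × 0.25 = 13.5
Sum = 61.265
61.265 is ≥ 41 and < 61.5 → Developing

Developing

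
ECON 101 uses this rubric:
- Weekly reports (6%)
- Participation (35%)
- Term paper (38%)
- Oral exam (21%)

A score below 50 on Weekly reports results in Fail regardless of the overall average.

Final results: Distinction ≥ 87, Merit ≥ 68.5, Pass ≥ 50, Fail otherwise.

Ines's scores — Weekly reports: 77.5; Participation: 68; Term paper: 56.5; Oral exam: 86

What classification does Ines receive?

Pass

Weekly reports score 77.5 ≥ 50: minimum met.
Weighted total:
  Weekly reports 77.5 × 0.06 = 4.65
  Participation 68 × 0.35 = 23.8
  Term paper 56.5 × 0.38 = 21.47
  Oral exam 86 × 0.21 = 18.06
Sum = 67.98
67.98 is ≥ 50 and < 68.5 → Pass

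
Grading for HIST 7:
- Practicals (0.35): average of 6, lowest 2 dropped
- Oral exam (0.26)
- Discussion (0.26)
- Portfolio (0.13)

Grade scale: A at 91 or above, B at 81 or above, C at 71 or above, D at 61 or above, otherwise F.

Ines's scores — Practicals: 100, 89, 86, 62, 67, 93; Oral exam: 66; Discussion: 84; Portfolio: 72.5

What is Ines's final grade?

Practicals: drop 62, 67 → average of remaining 4 = 368/4 = 92
Weighted total:
  Practicals 92 × 0.35 = 32.2
  Oral exam 66 × 0.26 = 17.16
  Discussion 84 × 0.26 = 21.84
  Portfolio 72.5 × 0.13 = 9.425
Sum = 80.625
80.625 is ≥ 71 and < 81 → C

C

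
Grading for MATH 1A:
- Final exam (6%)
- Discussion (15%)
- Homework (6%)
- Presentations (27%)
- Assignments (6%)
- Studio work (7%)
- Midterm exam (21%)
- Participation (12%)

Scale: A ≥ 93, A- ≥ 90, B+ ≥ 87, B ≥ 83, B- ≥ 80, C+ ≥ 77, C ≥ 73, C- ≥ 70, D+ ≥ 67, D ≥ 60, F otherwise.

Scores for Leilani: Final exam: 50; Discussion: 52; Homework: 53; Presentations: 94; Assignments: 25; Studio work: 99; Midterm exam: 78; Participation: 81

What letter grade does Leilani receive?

C

Weighted total:
  Final exam 50 × 0.06 = 3
  Discussion 52 × 0.15 = 7.8
  Homework 53 × 0.06 = 3.18
  Presentations 94 × 0.27 = 25.38
  Assignments 25 × 0.06 = 1.5
  Studio work 99 × 0.07 = 6.93
  Midterm exam 78 × 0.21 = 16.38
  Participation 81 × 0.12 = 9.72
Sum = 73.89
73.89 is ≥ 73 and < 77 → C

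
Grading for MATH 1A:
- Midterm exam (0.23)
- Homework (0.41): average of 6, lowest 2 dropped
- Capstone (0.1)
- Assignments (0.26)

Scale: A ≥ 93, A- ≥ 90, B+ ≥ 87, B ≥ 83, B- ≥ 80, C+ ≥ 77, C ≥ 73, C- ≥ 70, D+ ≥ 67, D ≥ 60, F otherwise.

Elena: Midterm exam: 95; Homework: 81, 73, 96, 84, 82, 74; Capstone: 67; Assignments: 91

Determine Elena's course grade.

Homework: drop 73, 74 → average of remaining 4 = 343/4 = 85.75
Weighted total:
  Midterm exam 95 × 0.23 = 21.85
  Homework 85.75 × 0.41 = 35.1575
  Capstone 67 × 0.1 = 6.7
  Assignments 91 × 0.26 = 23.66
Sum = 87.3675
87.3675 is ≥ 87 and < 90 → B+

B+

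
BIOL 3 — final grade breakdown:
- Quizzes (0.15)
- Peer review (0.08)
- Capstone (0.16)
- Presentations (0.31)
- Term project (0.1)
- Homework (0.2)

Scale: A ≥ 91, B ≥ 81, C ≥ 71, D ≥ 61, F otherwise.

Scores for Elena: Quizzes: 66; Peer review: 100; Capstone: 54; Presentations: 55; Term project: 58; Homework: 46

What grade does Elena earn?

F

Weighted total:
  Quizzes 66 × 0.15 = 9.9
  Peer review 100 × 0.08 = 8
  Capstone 54 × 0.16 = 8.64
  Presentations 55 × 0.31 = 17.05
  Term project 58 × 0.1 = 5.8
  Homework 46 × 0.2 = 9.2
Sum = 58.59
58.59 < 61 → F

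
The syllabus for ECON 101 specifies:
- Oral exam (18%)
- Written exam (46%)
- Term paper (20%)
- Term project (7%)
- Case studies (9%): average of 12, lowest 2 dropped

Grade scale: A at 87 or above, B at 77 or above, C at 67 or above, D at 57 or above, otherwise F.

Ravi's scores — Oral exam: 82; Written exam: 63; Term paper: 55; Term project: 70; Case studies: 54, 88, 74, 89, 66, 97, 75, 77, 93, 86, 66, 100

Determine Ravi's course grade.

C

Case studies: drop 54, 66 → average of remaining 10 = 845/10 = 84.5
Weighted total:
  Oral exam 82 × 0.18 = 14.76
  Written exam 63 × 0.46 = 28.98
  Term paper 55 × 0.2 = 11
  Term project 70 × 0.07 = 4.9
  Case studies 84.5 × 0.09 = 7.605
Sum = 67.245
67.245 is ≥ 67 and < 77 → C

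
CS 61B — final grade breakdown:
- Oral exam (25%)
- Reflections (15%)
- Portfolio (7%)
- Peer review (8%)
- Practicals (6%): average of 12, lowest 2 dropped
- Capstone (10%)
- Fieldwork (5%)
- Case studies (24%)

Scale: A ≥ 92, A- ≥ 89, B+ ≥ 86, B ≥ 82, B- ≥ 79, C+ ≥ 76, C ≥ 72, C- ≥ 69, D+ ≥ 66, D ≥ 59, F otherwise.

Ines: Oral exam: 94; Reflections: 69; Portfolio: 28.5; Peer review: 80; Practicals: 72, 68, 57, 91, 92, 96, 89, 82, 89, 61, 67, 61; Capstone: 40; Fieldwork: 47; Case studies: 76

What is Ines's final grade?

Practicals: drop 57, 61 → average of remaining 10 = 807/10 = 80.7
Weighted total:
  Oral exam 94 × 0.25 = 23.5
  Reflections 69 × 0.15 = 10.35
  Portfolio 28.5 × 0.07 = 1.995
  Peer review 80 × 0.08 = 6.4
  Practicals 80.7 × 0.06 = 4.842
  Capstone 40 × 0.1 = 4
  Fieldwork 47 × 0.05 = 2.35
  Case studies 76 × 0.24 = 18.24
Sum = 71.677
71.677 is ≥ 69 and < 72 → C-

C-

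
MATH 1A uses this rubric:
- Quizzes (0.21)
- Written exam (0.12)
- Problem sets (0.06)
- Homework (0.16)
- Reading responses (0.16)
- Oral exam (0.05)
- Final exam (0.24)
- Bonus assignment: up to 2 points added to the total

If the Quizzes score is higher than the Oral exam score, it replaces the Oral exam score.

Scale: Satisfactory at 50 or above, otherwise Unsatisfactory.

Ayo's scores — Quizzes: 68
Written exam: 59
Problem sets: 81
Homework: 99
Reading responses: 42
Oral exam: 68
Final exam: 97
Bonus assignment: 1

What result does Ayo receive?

Quizzes (68) ≤ Oral exam (68), so Oral exam stays at 68.
Weighted total:
  Quizzes 68 × 0.21 = 14.28
  Written exam 59 × 0.12 = 7.08
  Problem sets 81 × 0.06 = 4.86
  Homework 99 × 0.16 = 15.84
  Reading responses 42 × 0.16 = 6.72
  Oral exam 68 × 0.05 = 3.4
  Final exam 97 × 0.24 = 23.28
Sum = 75.46
Bonus assignment: 75.46 + 1 = 76.46
76.46 ≥ 50 → Satisfactory

Satisfactory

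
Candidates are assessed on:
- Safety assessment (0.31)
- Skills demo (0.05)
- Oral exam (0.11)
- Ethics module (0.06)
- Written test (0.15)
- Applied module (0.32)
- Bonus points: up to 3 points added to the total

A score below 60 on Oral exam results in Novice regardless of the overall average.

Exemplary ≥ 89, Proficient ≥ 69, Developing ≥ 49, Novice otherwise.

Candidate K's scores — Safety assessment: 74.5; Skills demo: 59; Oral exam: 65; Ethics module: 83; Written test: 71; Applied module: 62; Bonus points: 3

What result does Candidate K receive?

Oral exam score 65 ≥ 60: minimum met.
Weighted total:
  Safety assessment 74.5 × 0.31 = 23.095
  Skills demo 59 × 0.05 = 2.95
  Oral exam 65 × 0.11 = 7.15
  Ethics module 83 × 0.06 = 4.98
  Written test 71 × 0.15 = 10.65
  Applied module 62 × 0.32 = 19.84
Sum = 68.665
Bonus points: 68.665 + 3 = 71.665
71.665 is ≥ 69 and < 89 → Proficient

Proficient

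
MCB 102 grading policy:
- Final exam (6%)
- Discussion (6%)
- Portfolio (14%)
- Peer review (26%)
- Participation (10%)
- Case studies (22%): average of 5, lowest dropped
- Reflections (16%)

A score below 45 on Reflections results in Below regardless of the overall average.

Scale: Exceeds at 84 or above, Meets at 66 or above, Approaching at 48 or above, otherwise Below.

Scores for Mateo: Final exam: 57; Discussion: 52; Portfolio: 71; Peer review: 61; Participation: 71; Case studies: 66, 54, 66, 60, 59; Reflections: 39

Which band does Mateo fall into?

Case studies: drop 54 → average of remaining 4 = 251/4 = 62.75
Reflections score 39 < 45: minimum not met.
Weighted total:
  Final exam 57 × 0.06 = 3.42
  Discussion 52 × 0.06 = 3.12
  Portfolio 71 × 0.14 = 9.94
  Peer review 61 × 0.26 = 15.86
  Participation 71 × 0.1 = 7.1
  Case studies 62.75 × 0.22 = 13.805
  Reflections 39 × 0.16 = 6.24
Sum = 59.485
Because the Reflections minimum was not met, the result is Below.

Below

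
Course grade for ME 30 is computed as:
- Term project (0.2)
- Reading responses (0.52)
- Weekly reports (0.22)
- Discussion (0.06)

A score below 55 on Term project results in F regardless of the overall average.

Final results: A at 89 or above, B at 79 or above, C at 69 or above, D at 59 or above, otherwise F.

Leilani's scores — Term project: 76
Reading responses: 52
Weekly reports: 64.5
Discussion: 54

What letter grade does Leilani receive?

D

Term project score 76 ≥ 55: minimum met.
Weighted total:
  Term project 76 × 0.2 = 15.2
  Reading responses 52 × 0.52 = 27.04
  Weekly reports 64.5 × 0.22 = 14.19
  Discussion 54 × 0.06 = 3.24
Sum = 59.67
59.67 is ≥ 59 and < 69 → D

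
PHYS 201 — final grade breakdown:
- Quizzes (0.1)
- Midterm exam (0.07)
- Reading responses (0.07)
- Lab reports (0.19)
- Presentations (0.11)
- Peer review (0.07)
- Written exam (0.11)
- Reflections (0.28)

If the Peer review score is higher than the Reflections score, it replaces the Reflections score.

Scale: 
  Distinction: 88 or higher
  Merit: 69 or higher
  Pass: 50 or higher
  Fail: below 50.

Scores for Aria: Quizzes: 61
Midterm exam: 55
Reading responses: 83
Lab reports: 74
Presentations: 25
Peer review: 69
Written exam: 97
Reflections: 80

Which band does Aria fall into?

Peer review (69) ≤ Reflections (80), so Reflections stays at 80.
Weighted total:
  Quizzes 61 × 0.1 = 6.1
  Midterm exam 55 × 0.07 = 3.85
  Reading responses 83 × 0.07 = 5.81
  Lab reports 74 × 0.19 = 14.06
  Presentations 25 × 0.11 = 2.75
  Peer review 69 × 0.07 = 4.83
  Written exam 97 × 0.11 = 10.67
  Reflections 80 × 0.28 = 22.4
Sum = 70.47
70.47 is ≥ 69 and < 88 → Merit

Merit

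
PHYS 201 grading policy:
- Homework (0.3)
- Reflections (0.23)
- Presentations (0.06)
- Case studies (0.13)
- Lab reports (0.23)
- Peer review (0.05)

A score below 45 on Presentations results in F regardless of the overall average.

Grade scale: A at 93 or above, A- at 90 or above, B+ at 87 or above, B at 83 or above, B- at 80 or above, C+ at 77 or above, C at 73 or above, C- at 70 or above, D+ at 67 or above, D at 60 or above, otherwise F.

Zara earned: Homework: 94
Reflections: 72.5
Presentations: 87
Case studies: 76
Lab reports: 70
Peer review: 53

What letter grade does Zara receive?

C+

Presentations score 87 ≥ 45: minimum met.
Weighted total:
  Homework 94 × 0.3 = 28.2
  Reflections 72.5 × 0.23 = 16.675
  Presentations 87 × 0.06 = 5.22
  Case studies 76 × 0.13 = 9.88
  Lab reports 70 × 0.23 = 16.1
  Peer review 53 × 0.05 = 2.65
Sum = 78.725
78.725 is ≥ 77 and < 80 → C+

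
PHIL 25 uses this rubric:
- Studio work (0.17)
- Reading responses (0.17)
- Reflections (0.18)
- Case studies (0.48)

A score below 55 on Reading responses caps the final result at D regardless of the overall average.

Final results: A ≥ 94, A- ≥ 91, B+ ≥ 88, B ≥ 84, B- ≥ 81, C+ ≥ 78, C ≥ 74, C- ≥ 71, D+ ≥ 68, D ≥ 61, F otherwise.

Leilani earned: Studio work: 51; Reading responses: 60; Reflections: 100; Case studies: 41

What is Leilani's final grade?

F

Reading responses score 60 ≥ 55: minimum met.
Weighted total:
  Studio work 51 × 0.17 = 8.67
  Reading responses 60 × 0.17 = 10.2
  Reflections 100 × 0.18 = 18
  Case studies 41 × 0.48 = 19.68
Sum = 56.55
56.55 < 61 → F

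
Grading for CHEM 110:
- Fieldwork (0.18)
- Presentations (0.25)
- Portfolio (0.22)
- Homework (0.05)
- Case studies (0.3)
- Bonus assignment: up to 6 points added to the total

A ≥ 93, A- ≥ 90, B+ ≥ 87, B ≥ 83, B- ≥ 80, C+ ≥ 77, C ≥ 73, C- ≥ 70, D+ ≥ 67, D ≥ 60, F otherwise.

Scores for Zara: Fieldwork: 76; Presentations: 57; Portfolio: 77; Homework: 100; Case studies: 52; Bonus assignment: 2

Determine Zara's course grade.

Weighted total:
  Fieldwork 76 × 0.18 = 13.68
  Presentations 57 × 0.25 = 14.25
  Portfolio 77 × 0.22 = 16.94
  Homework 100 × 0.05 = 5
  Case studies 52 × 0.3 = 15.6
Sum = 65.47
Bonus assignment: 65.47 + 2 = 67.47
67.47 is ≥ 67 and < 70 → D+

D+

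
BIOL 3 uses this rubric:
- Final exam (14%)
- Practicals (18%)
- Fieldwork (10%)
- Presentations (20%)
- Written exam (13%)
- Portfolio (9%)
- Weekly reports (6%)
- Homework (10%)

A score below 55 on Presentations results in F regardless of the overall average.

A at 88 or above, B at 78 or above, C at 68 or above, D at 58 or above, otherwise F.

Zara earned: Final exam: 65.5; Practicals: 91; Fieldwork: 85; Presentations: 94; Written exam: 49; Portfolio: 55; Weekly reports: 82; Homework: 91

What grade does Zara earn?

Presentations score 94 ≥ 55: minimum met.
Weighted total:
  Final exam 65.5 × 0.14 = 9.17
  Practicals 91 × 0.18 = 16.38
  Fieldwork 85 × 0.1 = 8.5
  Presentations 94 × 0.2 = 18.8
  Written exam 49 × 0.13 = 6.37
  Portfolio 55 × 0.09 = 4.95
  Weekly reports 82 × 0.06 = 4.92
  Homework 91 × 0.1 = 9.1
Sum = 78.19
78.19 is ≥ 78 and < 88 → B

B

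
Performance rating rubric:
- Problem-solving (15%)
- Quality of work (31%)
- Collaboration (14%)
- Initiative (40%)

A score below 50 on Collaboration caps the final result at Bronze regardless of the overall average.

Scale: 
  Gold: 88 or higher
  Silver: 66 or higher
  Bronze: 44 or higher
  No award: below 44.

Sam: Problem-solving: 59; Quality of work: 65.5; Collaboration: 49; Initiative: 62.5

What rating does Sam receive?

Bronze

Collaboration score 49 < 50: minimum not met.
Weighted total:
  Problem-solving 59 × 0.15 = 8.85
  Quality of work 65.5 × 0.31 = 20.305
  Collaboration 49 × 0.14 = 6.86
  Initiative 62.5 × 0.4 = 25
Sum = 61.015
61.015 would be Bronze; cap at Bronze applies → Bronze.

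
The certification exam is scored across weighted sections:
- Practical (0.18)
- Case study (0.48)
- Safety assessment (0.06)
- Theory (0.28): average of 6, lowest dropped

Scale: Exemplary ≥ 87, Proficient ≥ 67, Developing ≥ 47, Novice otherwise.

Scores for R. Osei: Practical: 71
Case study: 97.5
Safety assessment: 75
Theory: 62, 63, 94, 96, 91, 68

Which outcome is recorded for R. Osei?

Exemplary

Theory: drop 62 → average of remaining 5 = 412/5 = 82.4
Weighted total:
  Practical 71 × 0.18 = 12.78
  Case study 97.5 × 0.48 = 46.8
  Safety assessment 75 × 0.06 = 4.5
  Theory 82.4 × 0.28 = 23.072
Sum = 87.152
87.152 ≥ 87 → Exemplary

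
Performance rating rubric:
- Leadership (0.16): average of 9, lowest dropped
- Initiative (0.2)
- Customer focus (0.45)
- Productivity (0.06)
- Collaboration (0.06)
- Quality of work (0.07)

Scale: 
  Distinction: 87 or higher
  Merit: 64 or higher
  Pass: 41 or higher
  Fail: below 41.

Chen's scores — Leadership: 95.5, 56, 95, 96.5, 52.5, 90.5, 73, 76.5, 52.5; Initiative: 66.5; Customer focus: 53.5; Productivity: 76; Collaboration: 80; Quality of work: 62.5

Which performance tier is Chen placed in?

Leadership: drop 52.5 → average of remaining 8 = 635.5/8 = 79.4375
Weighted total:
  Leadership 79.4375 × 0.16 = 12.71
  Initiative 66.5 × 0.2 = 13.3
  Customer focus 53.5 × 0.45 = 24.075
  Productivity 76 × 0.06 = 4.56
  Collaboration 80 × 0.06 = 4.8
  Quality of work 62.5 × 0.07 = 4.375
Sum = 63.82
63.82 is ≥ 41 and < 64 → Pass

Pass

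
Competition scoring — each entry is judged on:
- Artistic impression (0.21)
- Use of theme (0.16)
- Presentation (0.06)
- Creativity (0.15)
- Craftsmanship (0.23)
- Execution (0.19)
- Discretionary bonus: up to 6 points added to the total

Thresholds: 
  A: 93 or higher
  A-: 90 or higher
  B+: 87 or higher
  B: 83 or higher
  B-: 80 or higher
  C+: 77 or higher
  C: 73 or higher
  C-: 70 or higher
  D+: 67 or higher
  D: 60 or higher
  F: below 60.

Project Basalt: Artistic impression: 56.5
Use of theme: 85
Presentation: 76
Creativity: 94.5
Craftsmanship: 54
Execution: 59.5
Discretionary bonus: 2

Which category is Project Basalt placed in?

D+

Weighted total:
  Artistic impression 56.5 × 0.21 = 11.865
  Use of theme 85 × 0.16 = 13.6
  Presentation 76 × 0.06 = 4.56
  Creativity 94.5 × 0.15 = 14.175
  Craftsmanship 54 × 0.23 = 12.42
  Execution 59.5 × 0.19 = 11.305
Sum = 67.925
Discretionary bonus: 67.925 + 2 = 69.925
69.925 is ≥ 67 and < 70 → D+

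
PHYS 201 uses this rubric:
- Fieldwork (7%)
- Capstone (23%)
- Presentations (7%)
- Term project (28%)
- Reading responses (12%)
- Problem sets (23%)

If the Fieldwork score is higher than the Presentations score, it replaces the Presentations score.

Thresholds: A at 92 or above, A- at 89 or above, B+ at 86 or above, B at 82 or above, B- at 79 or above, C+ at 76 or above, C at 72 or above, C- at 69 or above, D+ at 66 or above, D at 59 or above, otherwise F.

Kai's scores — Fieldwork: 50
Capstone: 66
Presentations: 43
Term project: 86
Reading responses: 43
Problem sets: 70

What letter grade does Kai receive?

D+

Fieldwork (50) > Presentations (43), so Presentations counts as 50.
Weighted total:
  Fieldwork 50 × 0.07 = 3.5
  Capstone 66 × 0.23 = 15.18
  Presentations 50 × 0.07 = 3.5
  Term project 86 × 0.28 = 24.08
  Reading responses 43 × 0.12 = 5.16
  Problem sets 70 × 0.23 = 16.1
Sum = 67.52
67.52 is ≥ 66 and < 69 → D+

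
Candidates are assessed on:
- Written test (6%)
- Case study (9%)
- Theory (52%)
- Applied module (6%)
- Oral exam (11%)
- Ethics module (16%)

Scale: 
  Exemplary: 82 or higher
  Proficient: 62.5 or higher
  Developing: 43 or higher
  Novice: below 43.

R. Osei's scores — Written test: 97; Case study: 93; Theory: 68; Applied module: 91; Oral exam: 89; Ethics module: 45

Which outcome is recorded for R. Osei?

Weighted total:
  Written test 97 × 0.06 = 5.82
  Case study 93 × 0.09 = 8.37
  Theory 68 × 0.52 = 35.36
  Applied module 91 × 0.06 = 5.46
  Oral exam 89 × 0.11 = 9.79
  Ethics module 45 × 0.16 = 7.2
Sum = 72
72 is ≥ 62.5 and < 82 → Proficient

Proficient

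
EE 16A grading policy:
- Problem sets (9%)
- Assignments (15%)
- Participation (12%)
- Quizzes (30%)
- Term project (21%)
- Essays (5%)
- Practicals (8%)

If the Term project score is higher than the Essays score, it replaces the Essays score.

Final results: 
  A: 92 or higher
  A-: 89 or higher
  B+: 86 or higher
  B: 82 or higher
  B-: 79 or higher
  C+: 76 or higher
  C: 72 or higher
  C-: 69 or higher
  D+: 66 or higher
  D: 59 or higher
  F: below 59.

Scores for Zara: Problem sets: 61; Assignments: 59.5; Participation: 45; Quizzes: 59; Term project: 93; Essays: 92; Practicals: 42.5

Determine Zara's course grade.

D

Term project (93) > Essays (92), so Essays counts as 93.
Weighted total:
  Problem sets 61 × 0.09 = 5.49
  Assignments 59.5 × 0.15 = 8.925
  Participation 45 × 0.12 = 5.4
  Quizzes 59 × 0.3 = 17.7
  Term project 93 × 0.21 = 19.53
  Essays 93 × 0.05 = 4.65
  Practicals 42.5 × 0.08 = 3.4
Sum = 65.095
65.095 is ≥ 59 and < 66 → D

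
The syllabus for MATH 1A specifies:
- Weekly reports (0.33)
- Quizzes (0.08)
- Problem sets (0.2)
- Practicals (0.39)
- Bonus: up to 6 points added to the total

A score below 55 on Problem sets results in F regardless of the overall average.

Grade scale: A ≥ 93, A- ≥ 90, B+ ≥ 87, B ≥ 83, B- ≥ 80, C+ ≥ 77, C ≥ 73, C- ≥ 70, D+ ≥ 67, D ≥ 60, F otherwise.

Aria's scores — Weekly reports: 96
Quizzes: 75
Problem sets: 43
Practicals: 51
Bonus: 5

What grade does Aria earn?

F

Problem sets score 43 < 55: minimum not met.
Weighted total:
  Weekly reports 96 × 0.33 = 31.68
  Quizzes 75 × 0.08 = 6
  Problem sets 43 × 0.2 = 8.6
  Practicals 51 × 0.39 = 19.89
Sum = 66.17
Bonus: 66.17 + 5 = 71.17
Because the Problem sets minimum was not met, the result is F.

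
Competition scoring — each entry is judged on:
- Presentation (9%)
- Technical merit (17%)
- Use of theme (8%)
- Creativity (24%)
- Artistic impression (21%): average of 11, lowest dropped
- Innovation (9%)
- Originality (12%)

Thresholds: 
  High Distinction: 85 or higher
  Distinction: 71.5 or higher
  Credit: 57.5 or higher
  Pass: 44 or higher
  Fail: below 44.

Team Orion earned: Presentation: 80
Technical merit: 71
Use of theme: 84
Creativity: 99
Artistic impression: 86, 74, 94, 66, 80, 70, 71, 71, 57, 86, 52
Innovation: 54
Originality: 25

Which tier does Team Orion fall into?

Distinction

Artistic impression: drop 52 → average of remaining 10 = 755/10 = 75.5
Weighted total:
  Presentation 80 × 0.09 = 7.2
  Technical merit 71 × 0.17 = 12.07
  Use of theme 84 × 0.08 = 6.72
  Creativity 99 × 0.24 = 23.76
  Artistic impression 75.5 × 0.21 = 15.855
  Innovation 54 × 0.09 = 4.86
  Originality 25 × 0.12 = 3
Sum = 73.465
73.465 is ≥ 71.5 and < 85 → Distinction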